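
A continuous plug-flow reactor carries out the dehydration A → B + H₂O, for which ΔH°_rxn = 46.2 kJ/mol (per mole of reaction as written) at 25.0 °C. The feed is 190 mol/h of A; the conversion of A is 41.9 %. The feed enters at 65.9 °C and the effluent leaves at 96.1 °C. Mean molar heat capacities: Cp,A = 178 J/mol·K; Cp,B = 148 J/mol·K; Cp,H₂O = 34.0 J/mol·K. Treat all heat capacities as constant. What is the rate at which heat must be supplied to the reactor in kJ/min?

Extent of reaction ξ = 0.419 × 190 = 79.61 mol/h
Reaction term: ξ·ΔH°_rxn = 79.61 × 46.2 = 3678 kJ/h
Sensible, feed 65.9→25 °C: -1383.2 kJ/h
Outlet flows (mol/h): A 110.39, B 79.61, H₂O 79.61
Sensible, products 25→96.1 °C: 2427.2 kJ/h
Q = ΔH = 4722 kJ/h = 1.3117 kW
Heat supplied = 78.7 kJ/min

Q_in = 78.7 kJ/min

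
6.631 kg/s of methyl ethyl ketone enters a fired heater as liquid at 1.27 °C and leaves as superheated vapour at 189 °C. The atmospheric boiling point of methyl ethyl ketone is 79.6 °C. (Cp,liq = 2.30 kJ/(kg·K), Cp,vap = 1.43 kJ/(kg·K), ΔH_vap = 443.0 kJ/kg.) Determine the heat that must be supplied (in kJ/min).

liquid 1.27→79.6 °C: 180.16 kJ/kg
vaporisation at 79.6 °C: 443 kJ/kg
vapour 79.6→189 °C: 156.44 kJ/kg
Δh = 180.16 + 443 + 156.44 = 779.6 kJ/kg
Q = ṁ·Δh = 6.631 kg/s × 779.6 kJ/kg = 5169.5 kJ/s
|Q| = 5169.5 kW = 310170 kJ/min

Q = 310000 kJ/min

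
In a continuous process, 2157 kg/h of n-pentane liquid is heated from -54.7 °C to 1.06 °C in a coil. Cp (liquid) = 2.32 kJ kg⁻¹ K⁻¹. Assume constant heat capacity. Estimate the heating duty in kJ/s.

Q = 77.5 kJ/s

Q = ṁ·Cp·ΔT = 2157 × 2.32 × (1.06 − -54.7) = 279040 kJ/h
Converting: 279040 / 3600 s = 77.51 kW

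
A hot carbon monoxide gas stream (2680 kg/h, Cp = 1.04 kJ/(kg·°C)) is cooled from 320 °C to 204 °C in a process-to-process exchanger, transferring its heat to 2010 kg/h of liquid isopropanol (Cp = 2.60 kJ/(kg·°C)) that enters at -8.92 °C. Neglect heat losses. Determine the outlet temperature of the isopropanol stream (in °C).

T_c,out = 52.9 °C

Heat released by hot stream: Q = 2680 × 1.04 × (320 − 204) = 323320 kJ/h
Energy balance on cold side (adiabatic exchanger): Q = ṁ_c·Cp_c·(T_c,out − T_c,in)
T_c,out = -8.92 + 323320/(2010 × 2.60) = 52.947 °C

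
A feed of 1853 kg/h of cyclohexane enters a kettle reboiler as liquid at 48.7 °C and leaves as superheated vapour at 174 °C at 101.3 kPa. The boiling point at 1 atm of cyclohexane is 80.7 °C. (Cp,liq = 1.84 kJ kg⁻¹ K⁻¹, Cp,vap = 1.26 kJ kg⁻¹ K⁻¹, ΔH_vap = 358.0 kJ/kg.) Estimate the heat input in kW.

Q = 275 kW

liquid 48.7→80.7 °C: 58.88 kJ/kg
vaporisation at 80.7 °C: 358 kJ/kg
vapour 80.7→174 °C: 117.56 kJ/kg
Δh = 58.88 + 358 + 117.56 = 534.44 kJ/kg
Q = ṁ·Δh = 1853 kg/h × 534.44 kJ/kg = 990310 kJ/h
|Q| = 275.09 kW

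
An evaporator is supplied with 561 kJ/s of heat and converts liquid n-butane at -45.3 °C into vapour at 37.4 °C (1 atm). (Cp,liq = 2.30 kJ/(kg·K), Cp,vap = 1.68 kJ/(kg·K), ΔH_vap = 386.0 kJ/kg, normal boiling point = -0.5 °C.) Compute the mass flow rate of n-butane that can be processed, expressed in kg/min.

Δh = 2.30×(-0.5−-45.3) + 386.0 + 1.68×(37.4−-0.5) = 552.71 kJ/kg
Q = 561 kJ/s = 561 kJ/s = 33660 kJ/min
ṁ = Q/Δh = 33660 / 552.71 = 60.9 kg/min

ṁ = 60.9 kg/min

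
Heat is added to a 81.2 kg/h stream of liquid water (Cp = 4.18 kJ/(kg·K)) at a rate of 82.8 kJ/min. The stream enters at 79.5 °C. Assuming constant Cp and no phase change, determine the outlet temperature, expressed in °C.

T_out = 94.1 °C

Q = 82.8 kJ/min = 4968 kJ/h
ΔT = Q/(ṁ·Cp) = 4968/(81.2×4.18) = 14.637 K
T_out = 79.5 + 14.637 = 94.137 °C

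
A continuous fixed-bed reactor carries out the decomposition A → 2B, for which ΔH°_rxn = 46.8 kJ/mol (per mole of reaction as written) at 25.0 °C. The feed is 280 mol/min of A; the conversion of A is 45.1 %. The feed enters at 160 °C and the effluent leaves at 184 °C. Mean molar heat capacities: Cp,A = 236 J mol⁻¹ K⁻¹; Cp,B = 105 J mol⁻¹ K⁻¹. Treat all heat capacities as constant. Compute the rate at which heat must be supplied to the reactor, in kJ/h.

Q_in = 418000 kJ/h

Extent of reaction ξ = 0.451 × 280 = 126.28 mol/min
Reaction term: ξ·ΔH°_rxn = 126.28 × 46.8 = 5909.9 kJ/min
Sensible, feed 160→25 °C: -8920.8 kJ/min
Outlet flows (mol/min): A 153.72, B 252.56
Sensible, products 25→184 °C: 9984.7 kJ/min
Q = ΔH = 6973.8 kJ/min = 116.23 kW
Heat supplied = 418430 kJ/h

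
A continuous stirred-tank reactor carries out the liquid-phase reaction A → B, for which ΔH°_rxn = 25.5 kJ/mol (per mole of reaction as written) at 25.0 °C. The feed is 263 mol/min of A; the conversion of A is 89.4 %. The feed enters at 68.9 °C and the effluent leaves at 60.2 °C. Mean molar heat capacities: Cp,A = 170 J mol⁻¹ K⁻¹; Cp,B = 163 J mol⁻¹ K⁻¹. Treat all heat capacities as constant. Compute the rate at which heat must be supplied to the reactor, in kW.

Extent of reaction ξ = 0.894 × 263 = 235.12 mol/min
Reaction term: ξ·ΔH°_rxn = 235.12 × 25.5 = 5995.6 kJ/min
Sensible, feed 68.9→25 °C: -1962.8 kJ/min
Outlet flows (mol/min): A 27.878, B 235.12
Sensible, products 25→60.2 °C: 1515.9 kJ/min
Q = ΔH = 5548.7 kJ/min = 92.478 kW
Heat supplied = 92.478 kW

Q_in = 92.5 kW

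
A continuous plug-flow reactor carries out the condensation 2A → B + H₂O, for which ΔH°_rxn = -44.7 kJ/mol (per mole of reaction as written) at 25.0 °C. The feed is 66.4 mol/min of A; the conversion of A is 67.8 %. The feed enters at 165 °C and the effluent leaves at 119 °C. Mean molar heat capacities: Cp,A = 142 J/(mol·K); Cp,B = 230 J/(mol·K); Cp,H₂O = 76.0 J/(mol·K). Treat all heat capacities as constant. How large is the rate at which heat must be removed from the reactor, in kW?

Extent of reaction ξ = 0.678 × 66.4 / 2 = 22.51 mol/min
Reaction term: ξ·ΔH°_rxn = 22.51 × -44.7 = -1006.2 kJ/min
Sensible, feed 165→25 °C: -1320 kJ/min
Outlet flows (mol/min): A 21.381, B 22.51, H₂O 22.51
Sensible, products 25→119 °C: 932.86 kJ/min
Q = ΔH = -1393.4 kJ/min = -23.223 kW
Heat removed = 23.223 kW

Q_out = 23.2 kW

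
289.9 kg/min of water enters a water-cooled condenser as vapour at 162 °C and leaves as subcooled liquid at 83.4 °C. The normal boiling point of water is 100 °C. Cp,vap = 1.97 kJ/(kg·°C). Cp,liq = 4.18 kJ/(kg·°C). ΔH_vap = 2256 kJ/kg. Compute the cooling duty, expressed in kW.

vapour 162→100 °C: -122.14 kJ/kg
condensation at 100 °C: -2256 kJ/kg
liquid 100→83.4 °C: -69.388 kJ/kg
Δh = -122.14 + -2256 + -69.388 = -2447.5 kJ/kg
Q = ṁ·Δh = 289.9 kg/min × -2447.5 kJ/kg = -709540 kJ/min
|Q| = 11826 kW

Q_c = 11800 kW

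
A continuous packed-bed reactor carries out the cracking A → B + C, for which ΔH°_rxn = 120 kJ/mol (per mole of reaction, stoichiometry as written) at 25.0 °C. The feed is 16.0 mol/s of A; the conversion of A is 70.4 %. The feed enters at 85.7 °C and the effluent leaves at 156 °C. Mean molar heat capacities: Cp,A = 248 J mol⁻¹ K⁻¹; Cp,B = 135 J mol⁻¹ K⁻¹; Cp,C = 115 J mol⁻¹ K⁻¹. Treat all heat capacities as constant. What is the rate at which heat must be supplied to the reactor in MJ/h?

Extent of reaction ξ = 0.704 × 16.0 = 11.264 mol/s
Reaction term: ξ·ΔH°_rxn = 11.264 × 120 = 1351.7 kJ/s
Sensible, feed 85.7→25 °C: -240.86 kJ/s
Outlet flows (mol/s): A 4.736, B 11.264, C 11.264
Sensible, products 25→156 °C: 522.76 kJ/s
Q = ΔH = 1633.6 kJ/s = 1633.6 kW
Heat supplied = 5880.9 MJ/h

Q_in = 5880 MJ/h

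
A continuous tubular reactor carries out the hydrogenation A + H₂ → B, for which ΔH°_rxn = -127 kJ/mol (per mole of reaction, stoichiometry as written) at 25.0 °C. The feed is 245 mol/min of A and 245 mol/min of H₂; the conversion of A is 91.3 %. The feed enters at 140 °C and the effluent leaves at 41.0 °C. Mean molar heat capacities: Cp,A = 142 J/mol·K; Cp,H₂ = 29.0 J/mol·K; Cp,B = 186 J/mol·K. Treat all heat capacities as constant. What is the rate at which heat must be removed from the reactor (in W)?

Extent of reaction ξ = 0.913 × 245 = 223.69 mol/min
Reaction term: ξ·ΔH°_rxn = 223.69 × -127 = -28408 kJ/min
Sensible, feed 140→25 °C: -4817.9 kJ/min
Outlet flows (mol/min): A 21.315, H₂ 21.315, B 223.69
Sensible, products 25→41.0 °C: 724 kJ/min
Q = ΔH = -32502 kJ/min = -541.7 kW
Heat removed = 541700 W

Q_out = 542000 W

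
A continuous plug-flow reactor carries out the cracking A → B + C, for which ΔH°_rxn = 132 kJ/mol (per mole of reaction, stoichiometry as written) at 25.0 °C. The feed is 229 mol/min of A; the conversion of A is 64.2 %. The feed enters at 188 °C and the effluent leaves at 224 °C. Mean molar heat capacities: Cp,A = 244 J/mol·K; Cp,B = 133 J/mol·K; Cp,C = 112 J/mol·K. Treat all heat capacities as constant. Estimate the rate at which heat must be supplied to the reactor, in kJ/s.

Extent of reaction ξ = 0.642 × 229 = 147.02 mol/min
Reaction term: ξ·ΔH°_rxn = 147.02 × 132 = 19406 kJ/min
Sensible, feed 188→25 °C: -9107.8 kJ/min
Outlet flows (mol/min): A 81.982, B 147.02, C 147.02
Sensible, products 25→224 °C: 11149 kJ/min
Q = ΔH = 21447 kJ/min = 357.45 kW
Heat supplied = 357.45 kJ/s

Q_in = 357 kJ/s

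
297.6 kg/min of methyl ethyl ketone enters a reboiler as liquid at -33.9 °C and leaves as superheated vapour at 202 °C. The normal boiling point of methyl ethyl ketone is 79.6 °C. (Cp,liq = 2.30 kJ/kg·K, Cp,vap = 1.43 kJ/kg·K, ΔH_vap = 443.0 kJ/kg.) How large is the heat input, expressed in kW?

Q = 4360 kW

liquid -33.9→79.6 °C: 261.05 kJ/kg
vaporisation at 79.6 °C: 443 kJ/kg
vapour 79.6→202 °C: 175.03 kJ/kg
Δh = 261.05 + 443 + 175.03 = 879.08 kJ/kg
Q = ṁ·Δh = 297.6 kg/min × 879.08 kJ/kg = 261610 kJ/min
|Q| = 4360.2 kW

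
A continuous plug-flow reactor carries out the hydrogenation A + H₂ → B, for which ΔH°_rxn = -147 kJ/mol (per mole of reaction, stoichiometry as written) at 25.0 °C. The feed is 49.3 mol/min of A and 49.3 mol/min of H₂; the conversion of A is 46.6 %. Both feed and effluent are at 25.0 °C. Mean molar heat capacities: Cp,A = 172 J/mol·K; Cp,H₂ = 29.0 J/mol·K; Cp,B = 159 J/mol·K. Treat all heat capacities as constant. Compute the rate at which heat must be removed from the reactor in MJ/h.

Extent of reaction ξ = 0.466 × 49.3 = 22.974 mol/min
Reaction term: ξ·ΔH°_rxn = 22.974 × -147 = -3377.1 kJ/min
Q = ΔH = -3377.1 kJ/min = -56.286 kW
Heat removed = 202.63 MJ/h

Q_out = 203 MJ/h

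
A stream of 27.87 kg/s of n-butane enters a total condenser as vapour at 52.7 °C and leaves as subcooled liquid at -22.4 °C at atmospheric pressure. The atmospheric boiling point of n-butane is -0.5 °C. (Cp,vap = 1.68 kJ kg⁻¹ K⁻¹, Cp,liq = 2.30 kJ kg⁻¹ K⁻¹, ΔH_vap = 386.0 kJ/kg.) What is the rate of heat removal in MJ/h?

Q_c = 52700 MJ/h

vapour 52.7→-0.5 °C: -89.376 kJ/kg
condensation at -0.5 °C: -386 kJ/kg
liquid -0.5→-22.4 °C: -50.37 kJ/kg
Δh = -89.376 + -386 + -50.37 = -525.75 kJ/kg
Q = ṁ·Δh = 27.87 kg/s × -525.75 kJ/kg = -14653 kJ/s
|Q| = 14653 kW = 52749 MJ/h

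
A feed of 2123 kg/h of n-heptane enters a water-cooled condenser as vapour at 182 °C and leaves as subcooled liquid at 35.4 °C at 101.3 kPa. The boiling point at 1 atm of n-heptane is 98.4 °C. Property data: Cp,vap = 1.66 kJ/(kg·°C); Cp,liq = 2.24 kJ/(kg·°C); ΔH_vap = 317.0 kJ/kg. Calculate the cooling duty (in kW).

vapour 182→98.4 °C: -138.78 kJ/kg
condensation at 98.4 °C: -317 kJ/kg
liquid 98.4→35.4 °C: -141.12 kJ/kg
Δh = -138.78 + -317 + -141.12 = -596.9 kJ/kg
Q = ṁ·Δh = 2123 kg/h × -596.9 kJ/kg = -1.2672e+06 kJ/h
|Q| = 352 kW

Q_c = 352 kW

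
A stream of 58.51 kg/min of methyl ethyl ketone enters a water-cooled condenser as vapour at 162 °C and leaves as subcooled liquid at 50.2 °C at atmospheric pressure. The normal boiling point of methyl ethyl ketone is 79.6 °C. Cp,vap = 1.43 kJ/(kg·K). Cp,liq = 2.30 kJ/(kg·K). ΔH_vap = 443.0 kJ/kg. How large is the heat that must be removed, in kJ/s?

vapour 162→79.6 °C: -117.83 kJ/kg
condensation at 79.6 °C: -443 kJ/kg
liquid 79.6→50.2 °C: -67.62 kJ/kg
Δh = -117.83 + -443 + -67.62 = -628.45 kJ/kg
Q = ṁ·Δh = 58.51 kg/min × -628.45 kJ/kg = -36771 kJ/min
|Q| = 612.85 kW

Q_c = 613 kJ/s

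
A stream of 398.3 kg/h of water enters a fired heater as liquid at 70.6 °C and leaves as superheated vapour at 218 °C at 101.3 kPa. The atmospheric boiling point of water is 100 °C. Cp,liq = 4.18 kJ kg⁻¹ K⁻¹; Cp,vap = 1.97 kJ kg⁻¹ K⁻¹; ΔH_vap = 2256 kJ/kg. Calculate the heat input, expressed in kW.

liquid 70.6→100 °C: 122.89 kJ/kg
vaporisation at 100 °C: 2256 kJ/kg
vapour 100→218 °C: 232.46 kJ/kg
Δh = 122.89 + 2256 + 232.46 = 2611.4 kJ/kg
Q = ṁ·Δh = 398.3 kg/h × 2611.4 kJ/kg = 1.0401e+06 kJ/h
|Q| = 288.92 kW

Q = 289 kW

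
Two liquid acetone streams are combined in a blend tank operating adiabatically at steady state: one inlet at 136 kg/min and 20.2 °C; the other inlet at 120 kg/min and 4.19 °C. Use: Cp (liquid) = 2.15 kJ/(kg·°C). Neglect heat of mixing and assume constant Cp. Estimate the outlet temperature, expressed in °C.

Energy balance with Q = 0: Σ ṁᵢCp,ᵢ(T_out − Tᵢ) = 0
T_out = Σ ṁᵢCp,ᵢTᵢ / Σ ṁᵢCp,ᵢ
      = 6987.5 / 550.4 = 12.695 °C

T_out = 12.7 °C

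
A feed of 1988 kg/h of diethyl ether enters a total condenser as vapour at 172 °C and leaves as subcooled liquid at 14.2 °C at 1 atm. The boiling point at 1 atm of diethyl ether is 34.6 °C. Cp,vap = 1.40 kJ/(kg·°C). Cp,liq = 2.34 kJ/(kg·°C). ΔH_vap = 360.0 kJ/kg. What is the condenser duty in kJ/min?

Q_c = 19900 kJ/min

vapour 172→34.6 °C: -192.36 kJ/kg
condensation at 34.6 °C: -360 kJ/kg
liquid 34.6→14.2 °C: -47.736 kJ/kg
Δh = -192.36 + -360 + -47.736 = -600.1 kJ/kg
Q = ṁ·Δh = 1988 kg/h × -600.1 kJ/kg = -1.193e+06 kJ/h
|Q| = 331.39 kW = 19883 kJ/min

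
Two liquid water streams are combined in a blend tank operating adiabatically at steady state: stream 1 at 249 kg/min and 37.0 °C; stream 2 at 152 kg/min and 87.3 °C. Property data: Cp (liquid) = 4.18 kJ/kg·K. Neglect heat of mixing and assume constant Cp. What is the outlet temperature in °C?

Adiabatic, steady state ⇒ Σ ṁᵢCp,ᵢ(T_out − Tᵢ) = 0
T_out = Σ ṁᵢCp,ᵢTᵢ / Σ ṁᵢCp,ᵢ
      = 93977 / 1676.2 = 56.066 °C

T_out = 56.1 °C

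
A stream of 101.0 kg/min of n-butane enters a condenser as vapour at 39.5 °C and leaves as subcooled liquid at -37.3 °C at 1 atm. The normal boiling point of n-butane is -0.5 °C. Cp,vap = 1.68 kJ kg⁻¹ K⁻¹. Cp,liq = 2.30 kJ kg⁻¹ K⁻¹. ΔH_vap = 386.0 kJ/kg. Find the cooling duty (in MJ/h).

Q_c = 3260 MJ/h

vapour 39.5→-0.5 °C: -67.2 kJ/kg
condensation at -0.5 °C: -386 kJ/kg
liquid -0.5→-37.3 °C: -84.64 kJ/kg
Δh = -67.2 + -386 + -84.64 = -537.84 kJ/kg
Q = ṁ·Δh = 101.0 kg/min × -537.84 kJ/kg = -54322 kJ/min
|Q| = 905.36 kW = 3259.3 MJ/h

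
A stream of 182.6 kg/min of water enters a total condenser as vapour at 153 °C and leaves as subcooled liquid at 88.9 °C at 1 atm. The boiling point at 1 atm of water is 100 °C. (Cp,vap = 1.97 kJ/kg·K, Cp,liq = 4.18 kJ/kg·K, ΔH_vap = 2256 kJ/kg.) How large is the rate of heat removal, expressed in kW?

vapour 153→100 °C: -104.41 kJ/kg
condensation at 100 °C: -2256 kJ/kg
liquid 100→88.9 °C: -46.398 kJ/kg
Δh = -104.41 + -2256 + -46.398 = -2406.8 kJ/kg
Q = ṁ·Δh = 182.6 kg/min × -2406.8 kJ/kg = -439480 kJ/min
|Q| = 7324.7 kW

Q_c = 7320 kW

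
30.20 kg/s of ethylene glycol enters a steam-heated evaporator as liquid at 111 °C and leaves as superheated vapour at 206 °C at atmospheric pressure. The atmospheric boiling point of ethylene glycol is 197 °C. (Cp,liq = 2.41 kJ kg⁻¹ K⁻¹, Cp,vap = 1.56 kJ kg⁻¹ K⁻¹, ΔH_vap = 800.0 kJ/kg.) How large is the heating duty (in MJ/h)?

liquid 111→197 °C: 207.26 kJ/kg
vaporisation at 197 °C: 800 kJ/kg
vapour 197→206 °C: 14.04 kJ/kg
Δh = 207.26 + 800 + 14.04 = 1021.3 kJ/kg
Q = ṁ·Δh = 30.20 kg/s × 1021.3 kJ/kg = 30843 kJ/s
|Q| = 30843 kW = 111040 MJ/h

Q = 111000 MJ/h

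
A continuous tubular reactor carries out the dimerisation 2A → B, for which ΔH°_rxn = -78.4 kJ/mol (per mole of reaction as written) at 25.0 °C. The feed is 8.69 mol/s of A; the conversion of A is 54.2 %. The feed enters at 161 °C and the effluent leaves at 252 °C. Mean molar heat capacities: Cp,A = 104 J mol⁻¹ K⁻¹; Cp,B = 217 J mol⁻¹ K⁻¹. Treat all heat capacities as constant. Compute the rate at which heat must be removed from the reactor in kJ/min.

Extent of reaction ξ = 0.542 × 8.69 / 2 = 2.355 mol/s
Reaction term: ξ·ΔH°_rxn = 2.355 × -78.4 = -184.63 kJ/s
Sensible, feed 161→25 °C: -122.91 kJ/s
Outlet flows (mol/s): A 3.98, B 2.355
Sensible, products 25→252 °C: 209.96 kJ/s
Q = ΔH = -97.578 kJ/s = -97.578 kW
Heat removed = 5854.7 kJ/min

Q_out = 5850 kJ/min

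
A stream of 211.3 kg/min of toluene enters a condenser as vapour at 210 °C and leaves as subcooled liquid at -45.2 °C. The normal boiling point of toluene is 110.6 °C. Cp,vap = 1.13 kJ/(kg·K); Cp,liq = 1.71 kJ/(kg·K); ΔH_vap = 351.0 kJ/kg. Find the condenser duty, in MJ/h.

vapour 210→110.6 °C: -112.32 kJ/kg
condensation at 110.6 °C: -351 kJ/kg
liquid 110.6→-45.2 °C: -266.42 kJ/kg
Δh = -112.32 + -351 + -266.42 = -729.74 kJ/kg
Q = ṁ·Δh = 211.3 kg/min × -729.74 kJ/kg = -154190 kJ/min
|Q| = 2569.9 kW = 9251.6 MJ/h

Q_c = 9250 MJ/h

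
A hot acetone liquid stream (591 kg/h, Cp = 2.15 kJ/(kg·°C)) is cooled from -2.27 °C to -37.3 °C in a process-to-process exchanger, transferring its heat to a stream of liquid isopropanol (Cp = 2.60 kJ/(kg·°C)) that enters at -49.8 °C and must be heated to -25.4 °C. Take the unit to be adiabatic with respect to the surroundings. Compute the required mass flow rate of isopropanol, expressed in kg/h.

ṁ_c = 702 kg/h

Heat released by hot stream: Q = 591 × 2.15 × (-2.27 − -37.3) = 44511 kJ/h
Energy balance on cold side (adiabatic exchanger): Q = ṁ_c·Cp_c·(T_c,out − T_c,in)
ṁ_c = 44511 / [2.60 × (-25.4 − -49.8)] = 701.62 kg/h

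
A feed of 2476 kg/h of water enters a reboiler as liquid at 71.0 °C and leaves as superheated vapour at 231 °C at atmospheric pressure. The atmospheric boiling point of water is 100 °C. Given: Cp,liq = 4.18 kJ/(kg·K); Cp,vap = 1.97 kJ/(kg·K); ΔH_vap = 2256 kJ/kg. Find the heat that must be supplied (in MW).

Q = 1.81 MW

liquid 71.0→100 °C: 121.22 kJ/kg
vaporisation at 100 °C: 2256 kJ/kg
vapour 100→231 °C: 258.07 kJ/kg
Δh = 121.22 + 2256 + 258.07 = 2635.3 kJ/kg
Q = ṁ·Δh = 2476 kg/h × 2635.3 kJ/kg = 6.525e+06 kJ/h
|Q| = 1812.5 kW = 1.8125 MW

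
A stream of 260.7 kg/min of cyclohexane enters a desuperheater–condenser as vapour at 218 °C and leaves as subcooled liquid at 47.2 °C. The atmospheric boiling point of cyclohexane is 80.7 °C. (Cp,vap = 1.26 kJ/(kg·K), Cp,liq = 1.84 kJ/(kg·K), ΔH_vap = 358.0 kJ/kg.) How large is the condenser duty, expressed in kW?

vapour 218→80.7 °C: -173 kJ/kg
condensation at 80.7 °C: -358 kJ/kg
liquid 80.7→47.2 °C: -61.64 kJ/kg
Δh = -173 + -358 + -61.64 = -592.64 kJ/kg
Q = ṁ·Δh = 260.7 kg/min × -592.64 kJ/kg = -154500 kJ/min
|Q| = 2575 kW

Q_c = 2580 kW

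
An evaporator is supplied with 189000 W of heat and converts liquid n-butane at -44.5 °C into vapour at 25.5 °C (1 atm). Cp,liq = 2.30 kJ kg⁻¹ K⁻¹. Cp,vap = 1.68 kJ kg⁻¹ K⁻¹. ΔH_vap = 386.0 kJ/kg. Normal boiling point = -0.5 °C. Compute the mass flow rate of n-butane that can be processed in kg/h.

ṁ = 1280 kg/h

Δh = 2.30×(-0.5−-44.5) + 386.0 + 1.68×(25.5−-0.5) = 530.88 kJ/kg
Q = 189000 W = 189 kJ/s = 680400 kJ/h
ṁ = Q/Δh = 680400 / 530.88 = 1281.6 kg/h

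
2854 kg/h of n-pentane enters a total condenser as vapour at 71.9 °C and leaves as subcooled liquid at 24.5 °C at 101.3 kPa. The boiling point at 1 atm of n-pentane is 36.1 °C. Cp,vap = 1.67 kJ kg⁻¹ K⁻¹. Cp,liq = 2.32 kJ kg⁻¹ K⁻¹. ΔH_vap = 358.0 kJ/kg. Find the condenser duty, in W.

Q_c = 353000 W

vapour 71.9→36.1 °C: -59.786 kJ/kg
condensation at 36.1 °C: -358 kJ/kg
liquid 36.1→24.5 °C: -26.912 kJ/kg
Δh = -59.786 + -358 + -26.912 = -444.7 kJ/kg
Q = ṁ·Δh = 2854 kg/h × -444.7 kJ/kg = -1.2692e+06 kJ/h
|Q| = 352.55 kW = 352550 W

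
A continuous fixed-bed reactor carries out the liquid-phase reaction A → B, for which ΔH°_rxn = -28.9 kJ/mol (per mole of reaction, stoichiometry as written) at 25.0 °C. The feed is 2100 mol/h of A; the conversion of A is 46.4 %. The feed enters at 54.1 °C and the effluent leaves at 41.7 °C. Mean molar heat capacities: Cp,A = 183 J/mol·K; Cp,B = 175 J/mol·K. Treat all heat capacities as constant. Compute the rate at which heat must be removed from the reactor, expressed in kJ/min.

Extent of reaction ξ = 0.464 × 2100 = 974.4 mol/h
Reaction term: ξ·ΔH°_rxn = 974.4 × -28.9 = -28160 kJ/h
Sensible, feed 54.1→25 °C: -11183 kJ/h
Outlet flows (mol/h): A 1125.6, B 974.4
Sensible, products 25→41.7 °C: 6287.6 kJ/h
Q = ΔH = -33056 kJ/h = -9.1821 kW
Heat removed = 550.93 kJ/min

Q_out = 551 kJ/min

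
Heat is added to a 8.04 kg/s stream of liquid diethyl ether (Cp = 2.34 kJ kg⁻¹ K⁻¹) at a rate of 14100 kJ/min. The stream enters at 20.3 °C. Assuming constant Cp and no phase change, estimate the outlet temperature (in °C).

Q = 14100 kJ/min = 235 kJ/s
ΔT = Q/(ṁ·Cp) = 235/(8.04×2.34) = 12.491 K
T_out = 20.3 + 12.491 = 32.791 °C

T_out = 32.8 °C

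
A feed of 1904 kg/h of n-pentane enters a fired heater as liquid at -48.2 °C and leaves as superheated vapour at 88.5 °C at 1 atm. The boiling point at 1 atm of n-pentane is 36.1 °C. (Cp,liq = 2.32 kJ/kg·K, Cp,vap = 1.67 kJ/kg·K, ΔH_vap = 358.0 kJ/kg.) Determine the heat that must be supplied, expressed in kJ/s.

Q = 339 kJ/s

liquid -48.2→36.1 °C: 195.58 kJ/kg
vaporisation at 36.1 °C: 358 kJ/kg
vapour 36.1→88.5 °C: 87.508 kJ/kg
Δh = 195.58 + 358 + 87.508 = 641.08 kJ/kg
Q = ṁ·Δh = 1904 kg/h × 641.08 kJ/kg = 1.2206e+06 kJ/h
|Q| = 339.06 kW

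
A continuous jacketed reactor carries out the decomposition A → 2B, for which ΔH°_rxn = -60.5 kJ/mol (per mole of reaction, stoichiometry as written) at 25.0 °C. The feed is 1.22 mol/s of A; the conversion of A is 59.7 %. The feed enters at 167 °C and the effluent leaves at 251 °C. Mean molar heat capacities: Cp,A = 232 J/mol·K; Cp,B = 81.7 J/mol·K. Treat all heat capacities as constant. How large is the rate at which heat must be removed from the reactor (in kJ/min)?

Extent of reaction ξ = 0.597 × 1.22 = 0.72834 mol/s
Reaction term: ξ·ΔH°_rxn = 0.72834 × -60.5 = -44.065 kJ/s
Sensible, feed 167→25 °C: -40.192 kJ/s
Outlet flows (mol/s): A 0.49166, B 1.4567
Sensible, products 25→251 °C: 52.675 kJ/s
Q = ΔH = -31.581 kJ/s = -31.581 kW
Heat removed = 1894.9 kJ/min

Q_out = 1890 kJ/min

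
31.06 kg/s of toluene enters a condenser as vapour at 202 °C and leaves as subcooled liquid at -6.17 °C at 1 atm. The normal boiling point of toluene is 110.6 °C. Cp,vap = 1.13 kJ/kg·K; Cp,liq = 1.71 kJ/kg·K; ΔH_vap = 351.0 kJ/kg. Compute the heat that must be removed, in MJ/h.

Q_c = 73100 MJ/h

vapour 202→110.6 °C: -103.28 kJ/kg
condensation at 110.6 °C: -351 kJ/kg
liquid 110.6→-6.17 °C: -199.68 kJ/kg
Δh = -103.28 + -351 + -199.68 = -653.96 kJ/kg
Q = ṁ·Δh = 31.06 kg/s × -653.96 kJ/kg = -20312 kJ/s
|Q| = 20312 kW = 73123 MJ/h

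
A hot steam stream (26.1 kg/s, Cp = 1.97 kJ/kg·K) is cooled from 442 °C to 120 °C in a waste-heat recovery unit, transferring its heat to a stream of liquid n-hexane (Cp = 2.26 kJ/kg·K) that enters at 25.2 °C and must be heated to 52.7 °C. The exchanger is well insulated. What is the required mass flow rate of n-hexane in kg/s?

ṁ_c = 266 kg/s

Heat released by hot stream: Q = 26.1 × 1.97 × (442 − 120) = 16556 kJ/s
Energy balance on cold side (adiabatic exchanger): Q = ṁ_c·Cp_c·(T_c,out − T_c,in)
ṁ_c = 16556 / [2.26 × (52.7 − 25.2)] = 266.39 kg/s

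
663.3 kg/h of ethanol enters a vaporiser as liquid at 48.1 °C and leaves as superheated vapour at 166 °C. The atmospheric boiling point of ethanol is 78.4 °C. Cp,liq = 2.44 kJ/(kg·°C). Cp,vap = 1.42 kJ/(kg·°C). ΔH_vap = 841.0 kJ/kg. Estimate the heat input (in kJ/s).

liquid 48.1→78.4 °C: 73.932 kJ/kg
vaporisation at 78.4 °C: 841 kJ/kg
vapour 78.4→166 °C: 124.39 kJ/kg
Δh = 73.932 + 841 + 124.39 = 1039.3 kJ/kg
Q = ṁ·Δh = 663.3 kg/h × 1039.3 kJ/kg = 689380 kJ/h
|Q| = 191.5 kW

Q = 191 kJ/s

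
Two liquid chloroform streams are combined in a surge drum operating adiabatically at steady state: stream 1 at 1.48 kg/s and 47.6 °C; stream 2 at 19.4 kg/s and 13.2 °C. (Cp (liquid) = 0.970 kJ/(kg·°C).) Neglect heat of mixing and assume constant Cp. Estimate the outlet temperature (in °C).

Energy balance with Q = 0: Σ ṁᵢCp,ᵢ(T_out − Tᵢ) = 0
T_out = Σ ṁᵢCp,ᵢTᵢ / Σ ṁᵢCp,ᵢ
      = 316.73 / 20.254 = 15.638 °C

T_out = 15.6 °C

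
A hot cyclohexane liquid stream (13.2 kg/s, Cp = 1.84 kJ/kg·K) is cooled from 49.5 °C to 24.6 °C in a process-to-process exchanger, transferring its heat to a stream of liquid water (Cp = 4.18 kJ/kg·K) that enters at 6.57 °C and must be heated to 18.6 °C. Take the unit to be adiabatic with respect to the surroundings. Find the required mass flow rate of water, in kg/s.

Heat released by hot stream: Q = 13.2 × 1.84 × (49.5 − 24.6) = 604.77 kJ/s
Energy balance on cold side (adiabatic exchanger): Q = ṁ_c·Cp_c·(T_c,out − T_c,in)
ṁ_c = 604.77 / [4.18 × (18.6 − 6.57)] = 12.027 kg/s

ṁ_c = 12.0 kg/s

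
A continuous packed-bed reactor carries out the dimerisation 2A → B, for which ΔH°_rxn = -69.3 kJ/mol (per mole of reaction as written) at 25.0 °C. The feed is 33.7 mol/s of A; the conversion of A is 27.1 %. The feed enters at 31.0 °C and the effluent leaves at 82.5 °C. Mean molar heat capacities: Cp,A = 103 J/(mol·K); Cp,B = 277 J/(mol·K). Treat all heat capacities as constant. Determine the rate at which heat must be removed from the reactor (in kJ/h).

Q_out = 429000 kJ/h

Extent of reaction ξ = 0.271 × 33.7 / 2 = 4.5664 mol/s
Reaction term: ξ·ΔH°_rxn = 4.5664 × -69.3 = -316.45 kJ/s
Sensible, feed 31.0→25 °C: -20.827 kJ/s
Outlet flows (mol/s): A 24.567, B 4.5664
Sensible, products 25→82.5 °C: 218.23 kJ/s
Q = ΔH = -119.04 kJ/s = -119.04 kW
Heat removed = 428560 kJ/h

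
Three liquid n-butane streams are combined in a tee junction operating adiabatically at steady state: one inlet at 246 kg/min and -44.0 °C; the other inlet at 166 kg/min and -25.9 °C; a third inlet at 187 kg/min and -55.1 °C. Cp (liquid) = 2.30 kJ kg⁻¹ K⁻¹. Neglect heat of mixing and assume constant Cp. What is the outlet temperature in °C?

T_out = -42.4 °C

No heat crosses the boundary, so H_out = H_in.
T_out = Σ ṁᵢCp,ᵢTᵢ / Σ ṁᵢCp,ᵢ
      = -58482 / 1377.7 = -42.449 °C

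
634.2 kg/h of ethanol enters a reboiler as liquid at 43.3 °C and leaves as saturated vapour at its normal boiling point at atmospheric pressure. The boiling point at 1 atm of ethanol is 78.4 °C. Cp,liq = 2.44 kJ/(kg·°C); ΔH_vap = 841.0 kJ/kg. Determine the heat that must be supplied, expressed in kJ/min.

Q = 9790 kJ/min

liquid 43.3→78.4 °C: 85.644 kJ/kg
vaporisation at 78.4 °C: 841 kJ/kg
Δh = 85.644 + 841 = 926.64 kJ/kg
Q = ṁ·Δh = 634.2 kg/h × 926.64 kJ/kg = 587680 kJ/h
|Q| = 163.24 kW = 9794.6 kJ/min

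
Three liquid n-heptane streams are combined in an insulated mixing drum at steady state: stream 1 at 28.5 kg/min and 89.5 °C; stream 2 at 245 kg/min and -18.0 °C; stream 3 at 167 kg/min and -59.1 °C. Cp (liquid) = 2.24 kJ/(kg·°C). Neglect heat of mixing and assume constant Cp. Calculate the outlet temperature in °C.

No heat crosses the boundary, so H_out = H_in.
T_out = Σ ṁᵢCp,ᵢTᵢ / Σ ṁᵢCp,ᵢ
      = -26273 / 986.72 = -26.626 °C

T_out = -26.6 °C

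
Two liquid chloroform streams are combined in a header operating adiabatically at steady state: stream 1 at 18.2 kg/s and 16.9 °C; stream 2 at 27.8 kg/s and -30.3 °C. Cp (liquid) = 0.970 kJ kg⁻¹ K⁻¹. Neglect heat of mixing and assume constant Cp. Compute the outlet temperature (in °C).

T_out = -11.6 °C

Adiabatic, steady state ⇒ Σ ṁᵢCp,ᵢ(T_out − Tᵢ) = 0
T_out = Σ ṁᵢCp,ᵢTᵢ / Σ ṁᵢCp,ᵢ
      = -518.72 / 44.62 = -11.625 °C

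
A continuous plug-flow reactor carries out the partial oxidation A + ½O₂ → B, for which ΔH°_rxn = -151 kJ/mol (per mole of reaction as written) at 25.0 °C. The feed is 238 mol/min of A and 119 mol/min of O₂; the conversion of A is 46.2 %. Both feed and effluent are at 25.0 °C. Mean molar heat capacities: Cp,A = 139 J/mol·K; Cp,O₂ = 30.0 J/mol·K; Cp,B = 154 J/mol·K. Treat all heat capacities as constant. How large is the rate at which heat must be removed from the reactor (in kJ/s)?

Extent of reaction ξ = 0.462 × 238 = 109.96 mol/min
Reaction term: ξ·ΔH°_rxn = 109.96 × -151 = -16603 kJ/min
Q = ΔH = -16603 kJ/min = -276.72 kW
Heat removed = 276.72 kJ/s

Q_out = 277 kJ/s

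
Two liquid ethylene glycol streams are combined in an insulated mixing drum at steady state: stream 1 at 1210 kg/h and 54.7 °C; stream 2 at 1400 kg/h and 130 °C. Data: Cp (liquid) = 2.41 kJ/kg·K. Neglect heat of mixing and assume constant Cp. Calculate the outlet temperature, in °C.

T_out = 95.1 °C

Energy balance with Q = 0: Σ ṁᵢCp,ᵢ(T_out − Tᵢ) = 0
T_out = Σ ṁᵢCp,ᵢTᵢ / Σ ṁᵢCp,ᵢ
      = 598130 / 6290.1 = 95.091 °C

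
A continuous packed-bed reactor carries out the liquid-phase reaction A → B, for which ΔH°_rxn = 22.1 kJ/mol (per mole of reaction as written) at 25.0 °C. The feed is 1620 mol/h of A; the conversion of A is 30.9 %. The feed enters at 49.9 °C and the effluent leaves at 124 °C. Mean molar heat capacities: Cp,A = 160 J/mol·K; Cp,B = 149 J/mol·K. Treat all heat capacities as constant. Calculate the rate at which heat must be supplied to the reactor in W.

Extent of reaction ξ = 0.309 × 1620 = 500.58 mol/h
Reaction term: ξ·ΔH°_rxn = 500.58 × 22.1 = 11063 kJ/h
Sensible, feed 49.9→25 °C: -6454.1 kJ/h
Outlet flows (mol/h): A 1119.4, B 500.58
Sensible, products 25→124 °C: 25116 kJ/h
Q = ΔH = 29724 kJ/h = 8.2568 kW
Heat supplied = 8256.8 W

Q_in = 8260 W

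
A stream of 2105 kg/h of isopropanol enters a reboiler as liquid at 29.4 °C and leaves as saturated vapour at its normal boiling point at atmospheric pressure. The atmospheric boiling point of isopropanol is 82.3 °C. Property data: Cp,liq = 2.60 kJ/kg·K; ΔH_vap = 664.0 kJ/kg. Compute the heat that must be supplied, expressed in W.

Q = 469000 W

liquid 29.4→82.3 °C: 137.54 kJ/kg
vaporisation at 82.3 °C: 664 kJ/kg
Δh = 137.54 + 664 = 801.54 kJ/kg
Q = ṁ·Δh = 2105 kg/h × 801.54 kJ/kg = 1.6872e+06 kJ/h
|Q| = 468.68 kW = 468680 W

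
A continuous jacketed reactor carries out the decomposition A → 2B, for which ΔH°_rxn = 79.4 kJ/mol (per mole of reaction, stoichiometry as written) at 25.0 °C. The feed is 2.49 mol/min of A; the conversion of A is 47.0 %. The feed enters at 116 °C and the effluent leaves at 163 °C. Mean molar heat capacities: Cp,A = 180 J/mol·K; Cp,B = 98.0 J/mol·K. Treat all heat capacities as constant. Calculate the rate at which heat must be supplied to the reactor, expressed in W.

Extent of reaction ξ = 0.470 × 2.49 = 1.1703 mol/min
Reaction term: ξ·ΔH°_rxn = 1.1703 × 79.4 = 92.922 kJ/min
Sensible, feed 116→25 °C: -40.786 kJ/min
Outlet flows (mol/min): A 1.3197, B 2.3406
Sensible, products 25→163 °C: 64.436 kJ/min
Q = ΔH = 116.57 kJ/min = 1.9429 kW
Heat supplied = 1942.9 W

Q_in = 1940 W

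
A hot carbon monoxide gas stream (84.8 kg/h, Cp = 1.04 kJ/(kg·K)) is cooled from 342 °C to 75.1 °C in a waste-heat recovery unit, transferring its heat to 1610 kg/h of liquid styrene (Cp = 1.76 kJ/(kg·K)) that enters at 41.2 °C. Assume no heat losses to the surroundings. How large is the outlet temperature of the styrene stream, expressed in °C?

Heat released by hot stream: Q = 84.8 × 1.04 × (342 − 75.1) = 23538 kJ/h
Energy balance on cold side (adiabatic exchanger): Q = ṁ_c·Cp_c·(T_c,out − T_c,in)
T_c,out = 41.2 + 23538/(1610 × 1.76) = 49.507 °C

T_c,out = 49.5 °C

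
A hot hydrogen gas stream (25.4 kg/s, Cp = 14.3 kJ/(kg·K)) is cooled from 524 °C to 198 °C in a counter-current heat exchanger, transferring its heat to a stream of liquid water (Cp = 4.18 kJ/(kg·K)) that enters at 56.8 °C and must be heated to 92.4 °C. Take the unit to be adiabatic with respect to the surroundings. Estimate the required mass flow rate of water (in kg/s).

Heat released by hot stream: Q = 25.4 × 14.3 × (524 − 198) = 118410 kJ/s
Energy balance on cold side (adiabatic exchanger): Q = ṁ_c·Cp_c·(T_c,out − T_c,in)
ṁ_c = 118410 / [4.18 × (92.4 − 56.8)] = 795.72 kg/s

ṁ_c = 796 kg/s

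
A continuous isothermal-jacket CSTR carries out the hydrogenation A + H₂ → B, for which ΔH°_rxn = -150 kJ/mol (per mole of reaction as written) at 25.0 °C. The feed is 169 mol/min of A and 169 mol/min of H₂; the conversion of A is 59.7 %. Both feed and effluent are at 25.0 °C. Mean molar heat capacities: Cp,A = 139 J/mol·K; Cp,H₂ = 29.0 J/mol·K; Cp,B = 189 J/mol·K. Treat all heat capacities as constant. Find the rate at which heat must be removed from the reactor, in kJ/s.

Extent of reaction ξ = 0.597 × 169 = 100.89 mol/min
Reaction term: ξ·ΔH°_rxn = 100.89 × -150 = -15134 kJ/min
Q = ΔH = -15134 kJ/min = -252.23 kW
Heat removed = 252.23 kJ/s

Q_out = 252 kJ/s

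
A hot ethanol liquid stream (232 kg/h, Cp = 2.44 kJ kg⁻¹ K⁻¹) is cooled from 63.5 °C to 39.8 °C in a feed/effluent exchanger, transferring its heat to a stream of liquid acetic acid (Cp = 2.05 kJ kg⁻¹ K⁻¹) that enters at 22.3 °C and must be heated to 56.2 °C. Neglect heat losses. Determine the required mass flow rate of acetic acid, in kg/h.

Heat released by hot stream: Q = 232 × 2.44 × (63.5 − 39.8) = 13416 kJ/h
Energy balance on cold side (adiabatic exchanger): Q = ṁ_c·Cp_c·(T_c,out − T_c,in)
ṁ_c = 13416 / [2.05 × (56.2 − 22.3)] = 193.05 kg/h

ṁ_c = 193 kg/h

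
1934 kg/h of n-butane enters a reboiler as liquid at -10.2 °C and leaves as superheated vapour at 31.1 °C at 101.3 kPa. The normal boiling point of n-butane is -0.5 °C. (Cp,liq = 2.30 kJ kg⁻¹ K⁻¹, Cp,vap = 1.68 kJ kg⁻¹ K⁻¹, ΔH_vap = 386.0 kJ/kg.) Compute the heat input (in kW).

liquid -10.2→-0.5 °C: 22.31 kJ/kg
vaporisation at -0.5 °C: 386 kJ/kg
vapour -0.5→31.1 °C: 53.088 kJ/kg
Δh = 22.31 + 386 + 53.088 = 461.4 kJ/kg
Q = ṁ·Δh = 1934 kg/h × 461.4 kJ/kg = 892340 kJ/h
|Q| = 247.87 kW

Q = 248 kW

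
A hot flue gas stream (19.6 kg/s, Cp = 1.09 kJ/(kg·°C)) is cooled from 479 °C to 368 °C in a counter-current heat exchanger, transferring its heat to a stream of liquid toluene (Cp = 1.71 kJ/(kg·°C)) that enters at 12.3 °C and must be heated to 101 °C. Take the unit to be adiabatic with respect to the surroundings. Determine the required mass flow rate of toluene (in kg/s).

ṁ_c = 15.6 kg/s

Heat released by hot stream: Q = 19.6 × 1.09 × (479 − 368) = 2371.4 kJ/s
Energy balance on cold side (adiabatic exchanger): Q = ṁ_c·Cp_c·(T_c,out − T_c,in)
ṁ_c = 2371.4 / [1.71 × (101 − 12.3)] = 15.635 kg/s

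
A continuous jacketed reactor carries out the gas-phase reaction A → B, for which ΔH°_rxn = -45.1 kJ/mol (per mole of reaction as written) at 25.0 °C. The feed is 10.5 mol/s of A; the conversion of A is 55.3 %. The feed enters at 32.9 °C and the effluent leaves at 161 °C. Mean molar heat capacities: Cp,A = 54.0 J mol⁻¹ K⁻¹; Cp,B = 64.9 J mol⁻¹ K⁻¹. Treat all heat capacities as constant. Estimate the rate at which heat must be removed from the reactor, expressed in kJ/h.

Q_out = 650000 kJ/h

Extent of reaction ξ = 0.553 × 10.5 = 5.8065 mol/s
Reaction term: ξ·ΔH°_rxn = 5.8065 × -45.1 = -261.87 kJ/s
Sensible, feed 32.9→25 °C: -4.4793 kJ/s
Outlet flows (mol/s): A 4.6935, B 5.8065
Sensible, products 25→161 °C: 85.72 kJ/s
Q = ΔH = -180.63 kJ/s = -180.63 kW
Heat removed = 650280 kJ/h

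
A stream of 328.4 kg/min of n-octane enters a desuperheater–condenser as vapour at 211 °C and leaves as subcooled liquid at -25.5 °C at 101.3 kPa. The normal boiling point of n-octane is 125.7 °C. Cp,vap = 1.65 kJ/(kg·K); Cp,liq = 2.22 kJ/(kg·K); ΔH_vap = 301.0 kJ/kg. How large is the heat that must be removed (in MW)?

vapour 211→125.7 °C: -140.74 kJ/kg
condensation at 125.7 °C: -301 kJ/kg
liquid 125.7→-25.5 °C: -335.66 kJ/kg
Δh = -140.74 + -301 + -335.66 = -777.41 kJ/kg
Q = ṁ·Δh = 328.4 kg/min × -777.41 kJ/kg = -255300 kJ/min
|Q| = 4255 kW = 4.255 MW

Q_c = 4.26 MW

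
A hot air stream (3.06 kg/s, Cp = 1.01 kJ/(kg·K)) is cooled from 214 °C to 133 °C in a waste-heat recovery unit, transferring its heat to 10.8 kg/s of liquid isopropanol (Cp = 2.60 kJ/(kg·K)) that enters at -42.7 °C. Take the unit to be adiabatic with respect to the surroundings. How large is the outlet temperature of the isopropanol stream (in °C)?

T_c,out = -33.8 °C

Heat released by hot stream: Q = 3.06 × 1.01 × (214 − 133) = 250.34 kJ/s
Energy balance on cold side (adiabatic exchanger): Q = ṁ_c·Cp_c·(T_c,out − T_c,in)
T_c,out = -42.7 + 250.34/(10.8 × 2.60) = -33.785 °C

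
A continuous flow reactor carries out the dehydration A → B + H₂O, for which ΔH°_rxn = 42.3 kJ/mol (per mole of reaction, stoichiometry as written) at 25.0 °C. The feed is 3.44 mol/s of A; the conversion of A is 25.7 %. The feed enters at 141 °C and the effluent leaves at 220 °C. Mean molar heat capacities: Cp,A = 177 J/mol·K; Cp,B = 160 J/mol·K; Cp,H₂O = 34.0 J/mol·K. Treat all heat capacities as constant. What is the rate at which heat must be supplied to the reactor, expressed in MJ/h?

Q_in = 318 MJ/h

Extent of reaction ξ = 0.257 × 3.44 = 0.88408 mol/s
Reaction term: ξ·ΔH°_rxn = 0.88408 × 42.3 = 37.397 kJ/s
Sensible, feed 141→25 °C: -70.63 kJ/s
Outlet flows (mol/s): A 2.5559, B 0.88408, H₂O 0.88408
Sensible, products 25→220 °C: 121.66 kJ/s
Q = ΔH = 88.429 kJ/s = 88.429 kW
Heat supplied = 318.34 MJ/h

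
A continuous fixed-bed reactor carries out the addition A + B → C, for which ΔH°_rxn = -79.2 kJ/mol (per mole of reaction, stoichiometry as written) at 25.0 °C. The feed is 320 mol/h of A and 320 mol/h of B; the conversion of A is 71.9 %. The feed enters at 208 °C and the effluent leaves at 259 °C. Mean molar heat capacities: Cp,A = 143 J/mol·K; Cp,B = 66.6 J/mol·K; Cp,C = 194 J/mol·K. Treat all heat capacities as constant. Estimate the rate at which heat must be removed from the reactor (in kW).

Extent of reaction ξ = 0.719 × 320 = 230.08 mol/h
Reaction term: ξ·ΔH°_rxn = 230.08 × -79.2 = -18222 kJ/h
Sensible, feed 208→25 °C: -12274 kJ/h
Outlet flows (mol/h): A 89.92, B 89.92, C 230.08
Sensible, products 25→259 °C: 14855 kJ/h
Q = ΔH = -15642 kJ/h = -4.3449 kW
Heat removed = 4.3449 kW

Q_out = 4.34 kW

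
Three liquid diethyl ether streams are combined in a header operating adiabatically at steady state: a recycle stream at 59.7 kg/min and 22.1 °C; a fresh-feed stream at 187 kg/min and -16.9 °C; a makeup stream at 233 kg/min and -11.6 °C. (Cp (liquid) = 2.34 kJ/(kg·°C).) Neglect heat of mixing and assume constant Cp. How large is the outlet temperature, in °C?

T_out = -9.47 °C

Adiabatic, steady state ⇒ Σ ṁᵢCp,ᵢ(T_out − Tᵢ) = 0
Σ ṁᵢCp,ᵢTᵢ = 59.7×2.34×22.1 + 187×2.34×-16.9 + 233×2.34×-11.6 = -10632
Σ ṁᵢCp,ᵢ = 59.7×2.34 + 187×2.34 + 233×2.34 = 1122.5
T_out = -10632 / 1122.5 = -9.472 °C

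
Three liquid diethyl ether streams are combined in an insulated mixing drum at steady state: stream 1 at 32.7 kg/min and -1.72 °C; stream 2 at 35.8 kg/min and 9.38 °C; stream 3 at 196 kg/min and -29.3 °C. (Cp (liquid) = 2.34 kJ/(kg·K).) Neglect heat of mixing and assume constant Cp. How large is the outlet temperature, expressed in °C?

Adiabatic, steady state ⇒ Σ ṁᵢCp,ᵢ(T_out − Tᵢ) = 0
T_out = Σ ṁᵢCp,ᵢTᵢ / Σ ṁᵢCp,ᵢ
      = -12784 / 618.93 = -20.655 °C

T_out = -20.7 °C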